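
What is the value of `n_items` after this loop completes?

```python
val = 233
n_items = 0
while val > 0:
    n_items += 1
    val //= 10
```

Count digits by repeated division by 10
`n_items` takes the values: 0 → 1 → 2 → 3

Answer: 3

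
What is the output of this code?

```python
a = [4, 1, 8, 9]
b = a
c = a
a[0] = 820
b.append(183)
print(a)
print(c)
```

Key concept: multiple aliases.
Step by step:
`a = [4, 1, 8, 9]` → a = [4, 1, 8, 9]
`b = a` → b = [4, 1, 8, 9] (same object as a)
`c = a` → c = [4, 1, 8, 9] (same object as a, b)
`a[0] = 820` → a = [820, 1, 8, 9] (same object as b, c); b = [820, 1, 8, 9] (same object as a, c); c = [820, 1, 8, 9] (same object as a, b)
`b.append(183)` → a = [820, 1, 8, 9, 183] (same object as b, c); b = [820, 1, 8, 9, 183] (same object as a, c); c = [820, 1, 8, 9, 183] (same object as a, b)
`print(a)` → prints [820, 1, 8, 9, 183]
`print(c)` → prints [820, 1, 8, 9, 183]

Answer:
[820, 1, 8, 9, 183]
[820, 1, 8, 9, 183]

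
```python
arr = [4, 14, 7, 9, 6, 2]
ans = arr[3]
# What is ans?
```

Trace:
`arr = [4, 14, 7, 9, 6, 2]` → arr = [4, 14, 7, 9, 6, 2]
`ans = arr[3]` → ans = 9
So ans = 9

Answer: 9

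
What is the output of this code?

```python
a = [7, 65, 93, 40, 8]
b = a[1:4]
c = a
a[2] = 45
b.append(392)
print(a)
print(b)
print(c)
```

Key concept: slice vs alias.
Step by step:
`a = [7, 65, 93, 40, 8]` → a = [7, 65, 93, 40, 8]
`b = a[1:4]` → b = [65, 93, 40]
`c = a` → c = [7, 65, 93, 40, 8] (same object as a)
`a[2] = 45` → a = [7, 65, 45, 40, 8] (same object as c); c = [7, 65, 45, 40, 8] (same object as a)
`b.append(392)` → b = [65, 93, 40, 392]
`print(a)` → prints [7, 65, 45, 40, 8]
`print(b)` → prints [65, 93, 40, 392]
`print(c)` → prints [7, 65, 45, 40, 8]

Answer:
[7, 65, 45, 40, 8]
[65, 93, 40, 392]
[7, 65, 45, 40, 8]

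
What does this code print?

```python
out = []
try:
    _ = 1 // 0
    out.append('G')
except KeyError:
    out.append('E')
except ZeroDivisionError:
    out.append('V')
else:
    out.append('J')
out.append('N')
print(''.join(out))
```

Execution trace: 'V' (except ZeroDivisionError) → 'N' (after the try/except). Output: VN

Answer: VN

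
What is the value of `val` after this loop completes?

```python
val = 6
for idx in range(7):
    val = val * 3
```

Multiply by 3, 7 times: 6 * 3^7 = 13122
`val` takes the values: 6 → 18 → 54 → 162 → 486 → 1458 → 4374 → 13122

Answer: 13122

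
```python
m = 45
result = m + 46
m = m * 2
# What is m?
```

Trace:
`m = 45` → m = 45
`result = m + 46` → result = 91
`m = m * 2` → m = 90
So m = 90

Answer: 90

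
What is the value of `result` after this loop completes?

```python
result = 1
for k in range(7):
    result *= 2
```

2^7 = 128
`result` takes the values: 1 → 2 → 4 → 8 → 16 → 32 → 64 → 128

Answer: 128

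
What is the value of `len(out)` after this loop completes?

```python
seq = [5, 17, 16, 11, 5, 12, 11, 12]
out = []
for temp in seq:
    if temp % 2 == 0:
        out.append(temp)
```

Count even numbers in [5, 17, 16, 11, 5, 12, 11, 12]
`out` takes the values: [] → [16] → [16, 12] → [16, 12, 12]
So `len(out)` = 3

Answer: 3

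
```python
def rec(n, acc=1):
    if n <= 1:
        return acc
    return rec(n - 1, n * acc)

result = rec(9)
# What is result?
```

Accumulator trace (n, acc): (9, 1) -> (8, 9) -> (7, 72) -> (6, 504) -> (5, 3024) -> (4, 15120) -> (3, 60480) -> (2, 181440) -> (1, 362880) -> return 362880

Answer: 362880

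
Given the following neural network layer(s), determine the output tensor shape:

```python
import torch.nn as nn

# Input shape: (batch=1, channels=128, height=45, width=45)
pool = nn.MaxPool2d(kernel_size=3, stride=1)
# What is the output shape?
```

Input: (1, 128, 45, 45) -> Output: (1, 128, 43, 43)

Answer: (1, 128, 43, 43)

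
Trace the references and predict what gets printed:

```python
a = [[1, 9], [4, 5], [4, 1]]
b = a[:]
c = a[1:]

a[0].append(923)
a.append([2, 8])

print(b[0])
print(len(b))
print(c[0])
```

Key concept: slice with nested mutation.
Step by step:
`a = [[1, 9], [4, 5], [4, 1]]` → a = [[1, 9], [4, 5], [4, 1]]
`b = a[:]` → b = [[1, 9], [4, 5], [4, 1]]
`c = a[1:]` → c = [[4, 5], [4, 1]]
`a[0].append(923)` → a = [[1, 9, 923], [4, 5], [4, 1]]; b = [[1, 9, 923], [4, 5], [4, 1]]
`a.append([2, 8])` → a = [[1, 9, 923], [4, 5], [4, 1], [2, 8]]
`print(b[0])` → prints [1, 9, 923]
`print(len(b))` → prints 3
`print(c[0])` → prints [4, 5]

Answer:
[1, 9, 923]
3
[4, 5]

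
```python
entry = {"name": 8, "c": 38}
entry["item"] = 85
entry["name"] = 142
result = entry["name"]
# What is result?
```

Trace:
`entry = {"name": 8, "c": 38}` → entry = {'name': 8, 'c': 38}
`entry["item"] = 85` → entry = {'name': 8, 'c': 38, 'item': 85}
`entry["name"] = 142` → entry = {'name': 142, 'c': 38, 'item': 85}
`result = entry["name"]` → result = 142
So result = 142

Answer: 142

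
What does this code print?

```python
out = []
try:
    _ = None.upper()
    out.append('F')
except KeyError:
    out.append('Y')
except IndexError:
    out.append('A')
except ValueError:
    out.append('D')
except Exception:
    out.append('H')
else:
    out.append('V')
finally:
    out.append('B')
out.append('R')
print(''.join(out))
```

Execution trace: 'H' (except Exception) → 'B' (finally) → 'R' (after the try/except). Output: HBR

Answer: HBR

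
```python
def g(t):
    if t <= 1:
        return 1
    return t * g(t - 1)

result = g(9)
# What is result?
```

g(9) = 9 * 8 * 7 * 6 * 5 * 4 * 3 * 2 * 1 = 362880

Answer: 362880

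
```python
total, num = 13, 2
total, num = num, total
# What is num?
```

Trace:
`total, num = 13, 2` → total = 13; num = 2
`total, num = num, total` → total = 2; num = 13
So num = 13

Answer: 13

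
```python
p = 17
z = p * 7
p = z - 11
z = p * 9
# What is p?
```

Trace:
`p = 17` → p = 17
`z = p * 7` → z = 119
`p = z - 11` → p = 108
`z = p * 9` → z = 972
So p = 108

Answer: 108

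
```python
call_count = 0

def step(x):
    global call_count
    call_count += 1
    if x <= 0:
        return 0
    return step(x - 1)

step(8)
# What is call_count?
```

Linear recursion stepping by 1: 9 calls from x=8 down to ≤0.

Answer: 9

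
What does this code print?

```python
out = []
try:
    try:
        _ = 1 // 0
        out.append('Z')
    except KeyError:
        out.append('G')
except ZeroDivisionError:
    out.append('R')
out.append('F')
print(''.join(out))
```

Execution trace: 'R' (outer except ZeroDivisionError) → 'F' (after the try/except). Output: RF

Answer: RF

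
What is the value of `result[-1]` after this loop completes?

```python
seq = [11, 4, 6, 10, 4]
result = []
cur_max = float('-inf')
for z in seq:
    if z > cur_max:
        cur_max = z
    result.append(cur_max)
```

Running max ends at 11
`result` takes the values: [] → [11] → [11, 11] → [11, 11, 11] → [11, 11, 11, 11] → [11, 11, 11, 11, 11]
So `result[-1]` = 11

Answer: 11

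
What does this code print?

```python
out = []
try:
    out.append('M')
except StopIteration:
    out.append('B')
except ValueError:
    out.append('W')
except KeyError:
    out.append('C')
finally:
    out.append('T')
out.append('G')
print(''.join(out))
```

Execution trace: 'M' (try body, no exception) → 'T' (finally) → 'G' (after the try/except). Output: MTG

Answer: MTG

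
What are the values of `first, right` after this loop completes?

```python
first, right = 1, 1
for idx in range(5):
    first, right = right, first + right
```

Fibonacci: after 5 iterations
`first, right` takes the values: (1, 1) → (1, 2) → (2, 3) → (3, 5) → (5, 8) → (8, 13)

Answer: 8, 13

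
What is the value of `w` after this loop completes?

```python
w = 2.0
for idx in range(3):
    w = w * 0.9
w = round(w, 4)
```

Exponential decay: 2.0 * 0.9^3
`w` takes the values: 2.0 → 1.8 → 1.62 → 1.458

Answer: 1.458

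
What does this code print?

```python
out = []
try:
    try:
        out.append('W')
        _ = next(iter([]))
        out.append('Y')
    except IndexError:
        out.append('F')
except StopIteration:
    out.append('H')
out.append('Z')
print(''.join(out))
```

Execution trace: 'W' (try body) → 'H' (outer except StopIteration) → 'Z' (after the try/except). Output: WHZ

Answer: WHZ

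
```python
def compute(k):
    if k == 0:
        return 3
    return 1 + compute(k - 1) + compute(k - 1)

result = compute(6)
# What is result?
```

compute(k) = 1 + 2·compute(k-1), compute(0)=3. Closed form: (3+1)·2^6 - 1 = 255.

Answer: 255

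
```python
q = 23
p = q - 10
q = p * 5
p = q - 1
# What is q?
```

Trace:
`q = 23` → q = 23
`p = q - 10` → p = 13
`q = p * 5` → q = 65
`p = q - 1` → p = 64
So q = 65

Answer: 65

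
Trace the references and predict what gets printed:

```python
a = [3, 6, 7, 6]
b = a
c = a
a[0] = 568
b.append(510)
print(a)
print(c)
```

Key concept: multiple aliases.
Step by step:
`a = [3, 6, 7, 6]` → a = [3, 6, 7, 6]
`b = a` → b = [3, 6, 7, 6] (same object as a)
`c = a` → c = [3, 6, 7, 6] (same object as a, b)
`a[0] = 568` → a = [568, 6, 7, 6] (same object as b, c); b = [568, 6, 7, 6] (same object as a, c); c = [568, 6, 7, 6] (same object as a, b)
`b.append(510)` → a = [568, 6, 7, 6, 510] (same object as b, c); b = [568, 6, 7, 6, 510] (same object as a, c); c = [568, 6, 7, 6, 510] (same object as a, b)
`print(a)` → prints [568, 6, 7, 6, 510]
`print(c)` → prints [568, 6, 7, 6, 510]

Answer:
[568, 6, 7, 6, 510]
[568, 6, 7, 6, 510]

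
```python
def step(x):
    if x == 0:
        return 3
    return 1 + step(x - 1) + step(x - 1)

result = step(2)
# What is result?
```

step(x) = 1 + 2·step(x-1), step(0)=3. Closed form: (3+1)·2^2 - 1 = 15.

Answer: 15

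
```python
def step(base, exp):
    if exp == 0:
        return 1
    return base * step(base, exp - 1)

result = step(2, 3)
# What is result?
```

step(2, 3) = 2 * 2 * 2 = 8

Answer: 8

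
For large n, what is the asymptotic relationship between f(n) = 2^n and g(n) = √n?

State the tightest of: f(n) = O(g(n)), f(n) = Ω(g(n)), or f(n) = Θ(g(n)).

2^n vs √n: f(n) = Ω(g(n)) but not O(g(n)) — 2^n grows strictly faster than √n.

Answer: f(n) = Ω(g(n)) but not O(g(n)) — 2^n grows strictly faster than √n.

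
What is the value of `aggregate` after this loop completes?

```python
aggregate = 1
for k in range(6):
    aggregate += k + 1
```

Start at 1, add 1 to 6 = 22
`aggregate` takes the values: 1 → 2 → 4 → 7 → 11 → 16 → 22

Answer: 22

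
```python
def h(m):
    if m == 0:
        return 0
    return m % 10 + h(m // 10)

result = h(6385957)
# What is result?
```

Sum of digits of 6385957: 7 + 5 + 9 + 5 + 8 + 3 + 6 = 43

Answer: 43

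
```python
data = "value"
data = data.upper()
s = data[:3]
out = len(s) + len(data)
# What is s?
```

Trace:
`data = "value"` → data = 'value'
`data = data.upper()` → data = 'VALUE'
`s = data[:3]` → s = 'VAL'
`out = len(s) + len(data)` → out = 8
So s = 'VAL'

Answer: 'VAL'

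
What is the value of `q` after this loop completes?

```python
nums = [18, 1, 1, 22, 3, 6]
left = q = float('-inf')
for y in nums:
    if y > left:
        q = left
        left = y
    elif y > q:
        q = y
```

Second largest (with repeats) in [18, 1, 1, 22, 3, 6]
`q` takes the values: -inf → 1 → 18

Answer: 18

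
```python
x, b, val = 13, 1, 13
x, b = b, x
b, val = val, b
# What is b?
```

Trace:
`x, b, val = 13, 1, 13` → x = 13; b = 1; val = 13
`x, b = b, x` → x = 1; b = 13
`b, val = val, b` → b = 13; val = 13
So b = 13

Answer: 13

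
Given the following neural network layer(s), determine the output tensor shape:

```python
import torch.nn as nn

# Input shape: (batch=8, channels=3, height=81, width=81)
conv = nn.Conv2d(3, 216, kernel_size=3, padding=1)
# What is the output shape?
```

Input: (8, 3, 81, 81) -> Output: (8, 216, 81, 81)

Answer: (8, 216, 81, 81)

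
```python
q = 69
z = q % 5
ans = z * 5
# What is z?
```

Trace:
`q = 69` → q = 69
`z = q % 5` → z = 4
`ans = z * 5` → ans = 20
So z = 4

Answer: 4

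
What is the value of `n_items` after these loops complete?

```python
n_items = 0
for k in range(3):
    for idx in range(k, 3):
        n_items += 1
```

Upper triangle: 3 + 2 + ... + 1
`n_items` takes the values: 0 → 1 → 2 → 3 → 4 → 5 → 6

Answer: 6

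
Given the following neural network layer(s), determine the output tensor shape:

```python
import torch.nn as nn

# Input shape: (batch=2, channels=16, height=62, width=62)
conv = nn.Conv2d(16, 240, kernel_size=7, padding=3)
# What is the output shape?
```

Input: (2, 16, 62, 62) -> Output: (2, 240, 62, 62)

Answer: (2, 240, 62, 62)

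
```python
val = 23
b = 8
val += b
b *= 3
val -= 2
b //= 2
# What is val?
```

Trace:
`val = 23` → val = 23
`b = 8` → b = 8
`val += b` → val = 31
`b *= 3` → b = 24
`val -= 2` → val = 29
`b //= 2` → b = 12
So val = 29

Answer: 29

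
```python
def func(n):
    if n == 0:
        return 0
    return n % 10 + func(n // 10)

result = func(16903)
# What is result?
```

Sum of digits of 16903: 3 + 0 + 9 + 6 + 1 = 19

Answer: 19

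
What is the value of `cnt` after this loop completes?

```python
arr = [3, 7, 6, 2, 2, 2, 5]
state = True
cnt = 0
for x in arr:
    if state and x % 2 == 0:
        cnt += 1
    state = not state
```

Count even values at even positions
`cnt` takes the values: 0 → 1 → 2

Answer: 2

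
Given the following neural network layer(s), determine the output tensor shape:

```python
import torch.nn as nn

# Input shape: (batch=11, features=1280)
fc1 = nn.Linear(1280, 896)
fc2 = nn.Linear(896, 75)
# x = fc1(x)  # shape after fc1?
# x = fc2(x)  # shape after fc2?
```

Input: (11, 1280) -> after fc1: (11, 896) -> Output: (11, 75)

Answer: (11, 75)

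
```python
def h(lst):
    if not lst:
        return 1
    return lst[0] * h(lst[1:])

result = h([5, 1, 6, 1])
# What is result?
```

Product over [5, 1, 6, 1] = 5 * 1 * 6 * 1 = 30

Answer: 30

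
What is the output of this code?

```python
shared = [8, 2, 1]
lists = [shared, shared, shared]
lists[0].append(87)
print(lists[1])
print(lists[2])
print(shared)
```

Key concept: list of same reference.
Step by step:
`shared = [8, 2, 1]` → shared = [8, 2, 1]
`lists = [shared, shared, shared]` → lists = [[8, 2, 1], [8, 2, 1], [8, 2, 1]]
`lists[0].append(87)` → shared = [8, 2, 1, 87]; lists = [[8, 2, 1, 87], [8, 2, 1, 87], [8, 2, 1, 87]]
`print(lists[1])` → prints [8, 2, 1, 87]
`print(lists[2])` → prints [8, 2, 1, 87]
`print(shared)` → prints [8, 2, 1, 87]

Answer:
[8, 2, 1, 87]
[8, 2, 1, 87]
[8, 2, 1, 87]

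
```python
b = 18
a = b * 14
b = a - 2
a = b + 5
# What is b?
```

Trace:
`b = 18` → b = 18
`a = b * 14` → a = 252
`b = a - 2` → b = 250
`a = b + 5` → a = 255
So b = 250

Answer: 250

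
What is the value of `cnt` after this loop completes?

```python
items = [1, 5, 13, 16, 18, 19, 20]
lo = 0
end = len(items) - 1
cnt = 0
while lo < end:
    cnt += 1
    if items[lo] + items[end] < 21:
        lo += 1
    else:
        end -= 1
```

Steps to find pair summing to 21
`cnt` takes the values: 0 → 1 → 2 → 3 → 4 → 5 → 6

Answer: 6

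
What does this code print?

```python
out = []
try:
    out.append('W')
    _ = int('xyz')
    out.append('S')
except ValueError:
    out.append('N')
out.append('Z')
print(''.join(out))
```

Execution trace: 'W' (try body) → 'N' (except ValueError) → 'Z' (after the try/except). Output: WNZ

Answer: WNZ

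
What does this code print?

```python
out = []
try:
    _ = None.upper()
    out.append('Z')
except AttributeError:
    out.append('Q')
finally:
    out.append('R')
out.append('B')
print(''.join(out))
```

Execution trace: 'Q' (except AttributeError) → 'R' (finally) → 'B' (after the try/except). Output: QRB

Answer: QRB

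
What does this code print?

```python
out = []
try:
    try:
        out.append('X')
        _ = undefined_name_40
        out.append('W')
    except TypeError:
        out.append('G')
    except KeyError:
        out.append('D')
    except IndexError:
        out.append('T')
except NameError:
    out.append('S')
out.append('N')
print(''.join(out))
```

Execution trace: 'X' (try body) → 'S' (outer except NameError) → 'N' (after the try/except). Output: XSN

Answer: XSN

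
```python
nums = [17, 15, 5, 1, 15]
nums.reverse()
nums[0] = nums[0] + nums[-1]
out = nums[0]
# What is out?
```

Trace:
`nums = [17, 15, 5, 1, 15]` → nums = [17, 15, 5, 1, 15]
`nums.reverse()` → nums = [15, 1, 5, 15, 17]
`nums[0] = nums[0] + nums[-1]` → nums = [32, 1, 5, 15, 17]
`out = nums[0]` → out = 32
So out = 32

Answer: 32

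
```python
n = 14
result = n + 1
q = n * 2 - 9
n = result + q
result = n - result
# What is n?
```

Trace:
`n = 14` → n = 14
`result = n + 1` → result = 15
`q = n * 2 - 9` → q = 19
`n = result + q` → n = 34
`result = n - result` → result = 19
So n = 34

Answer: 34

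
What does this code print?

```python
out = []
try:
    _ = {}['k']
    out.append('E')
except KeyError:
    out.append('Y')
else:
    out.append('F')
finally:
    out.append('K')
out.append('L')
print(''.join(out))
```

Execution trace: 'Y' (except KeyError) → 'K' (finally) → 'L' (after the try/except). Output: YKL

Answer: YKL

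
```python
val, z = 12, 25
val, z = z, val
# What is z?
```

Trace:
`val, z = 12, 25` → val = 12; z = 25
`val, z = z, val` → val = 25; z = 12
So z = 12

Answer: 12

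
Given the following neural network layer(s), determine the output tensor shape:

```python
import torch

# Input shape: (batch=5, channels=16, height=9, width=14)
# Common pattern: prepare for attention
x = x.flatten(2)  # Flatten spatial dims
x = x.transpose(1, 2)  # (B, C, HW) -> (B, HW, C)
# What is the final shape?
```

Input: (5, 16, 9, 14) -> after flatten(2): (5, 16, 126) -> Output: (5, 126, 16)

Answer: (5, 126, 16)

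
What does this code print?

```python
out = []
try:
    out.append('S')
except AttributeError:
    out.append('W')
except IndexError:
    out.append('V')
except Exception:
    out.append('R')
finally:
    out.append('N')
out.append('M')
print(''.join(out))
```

Execution trace: 'S' (try body, no exception) → 'N' (finally) → 'M' (after the try/except). Output: SNM

Answer: SNM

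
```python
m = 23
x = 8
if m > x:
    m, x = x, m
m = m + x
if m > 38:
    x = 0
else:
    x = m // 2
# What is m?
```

Trace:
`m = 23` → m = 23
`x = 8` → x = 8
`if m > x: ...` → m > x is True → m = 8; x = 23
`m = m + x` → m = 31
`if m > 38: ...` → m > 38 is False, take else branch → x = 15
So m = 31

Answer: 31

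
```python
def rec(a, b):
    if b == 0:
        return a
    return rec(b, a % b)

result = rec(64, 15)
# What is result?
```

rec(64, 15) -> rec(15, 4) -> rec(4, 3) -> rec(3, 1) -> rec(1, 0) -> 1

Answer: 1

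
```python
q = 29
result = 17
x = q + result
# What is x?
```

Trace:
`q = 29` → q = 29
`result = 17` → result = 17
`x = q + result` → x = 46
So x = 46

Answer: 46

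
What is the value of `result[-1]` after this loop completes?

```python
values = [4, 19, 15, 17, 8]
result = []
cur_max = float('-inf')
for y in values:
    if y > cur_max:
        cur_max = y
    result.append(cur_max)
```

Running max ends at 19
`result` takes the values: [] → [4] → [4, 19] → [4, 19, 19] → [4, 19, 19, 19] → [4, 19, 19, 19, 19]
So `result[-1]` = 19

Answer: 19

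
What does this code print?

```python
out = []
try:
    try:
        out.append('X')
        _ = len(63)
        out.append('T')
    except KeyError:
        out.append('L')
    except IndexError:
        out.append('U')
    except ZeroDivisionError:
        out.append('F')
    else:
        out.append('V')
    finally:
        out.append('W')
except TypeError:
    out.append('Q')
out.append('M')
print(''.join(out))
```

Execution trace: 'X' (try body) → 'W' (finally) → 'Q' (outer except TypeError) → 'M' (after the try/except). Output: XWQM

Answer: XWQM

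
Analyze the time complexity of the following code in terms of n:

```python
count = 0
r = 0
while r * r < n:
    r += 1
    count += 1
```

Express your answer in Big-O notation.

Each loop level contributes: √n. Multiplying the contributions gives O(√n).

Answer: O(√n)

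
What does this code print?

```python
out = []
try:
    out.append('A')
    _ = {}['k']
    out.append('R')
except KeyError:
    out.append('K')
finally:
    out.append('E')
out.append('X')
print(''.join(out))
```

Execution trace: 'A' (try body) → 'K' (except KeyError) → 'E' (finally) → 'X' (after the try/except). Output: AKEX

Answer: AKEX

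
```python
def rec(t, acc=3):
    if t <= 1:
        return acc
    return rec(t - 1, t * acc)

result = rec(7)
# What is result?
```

Accumulator trace (n, acc): (7, 3) -> (6, 21) -> (5, 126) -> (4, 630) -> (3, 2520) -> (2, 7560) -> (1, 15120) -> return 15120

Answer: 15120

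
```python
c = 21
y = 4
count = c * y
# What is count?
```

Trace:
`c = 21` → c = 21
`y = 4` → y = 4
`count = c * y` → count = 84
So count = 84

Answer: 84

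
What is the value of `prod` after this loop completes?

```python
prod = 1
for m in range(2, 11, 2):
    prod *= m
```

Product of even numbers 2 to 10
`prod` takes the values: 1 → 2 → 8 → 48 → 384 → 3840

Answer: 3840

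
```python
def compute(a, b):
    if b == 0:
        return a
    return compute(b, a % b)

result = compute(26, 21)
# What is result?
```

compute(26, 21) -> compute(21, 5) -> compute(5, 1) -> compute(1, 0) -> 1

Answer: 1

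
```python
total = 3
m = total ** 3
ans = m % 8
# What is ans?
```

Trace:
`total = 3` → total = 3
`m = total ** 3` → m = 27
`ans = m % 8` → ans = 3
So ans = 3

Answer: 3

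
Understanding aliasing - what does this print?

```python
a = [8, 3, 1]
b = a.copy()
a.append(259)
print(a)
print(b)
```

Key concept: list.copy() creates independent copy.
Step by step:
`a = [8, 3, 1]` → a = [8, 3, 1]
`b = a.copy()` → b = [8, 3, 1]
`a.append(259)` → a = [8, 3, 1, 259]
`print(a)` → prints [8, 3, 1, 259]
`print(b)` → prints [8, 3, 1]

Answer:
[8, 3, 1, 259]
[8, 3, 1]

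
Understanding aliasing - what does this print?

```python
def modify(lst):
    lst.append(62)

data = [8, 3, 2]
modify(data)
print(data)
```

Key concept: function modifies passed list.
Step by step:
`data = [8, 3, 2]` → data = [8, 3, 2]
`modify(data)` → data = [8, 3, 2, 62]
`print(data)` → prints [8, 3, 2, 62]

Answer: [8, 3, 2, 62]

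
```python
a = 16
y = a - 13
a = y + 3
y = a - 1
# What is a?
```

Trace:
`a = 16` → a = 16
`y = a - 13` → y = 3
`a = y + 3` → a = 6
`y = a - 1` → y = 5
So a = 6

Answer: 6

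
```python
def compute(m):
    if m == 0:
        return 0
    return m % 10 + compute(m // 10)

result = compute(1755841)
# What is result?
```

Sum of digits of 1755841: 1 + 4 + 8 + 5 + 5 + 7 + 1 = 31

Answer: 31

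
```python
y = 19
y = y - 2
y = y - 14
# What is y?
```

Trace:
`y = 19` → y = 19
`y = y - 2` → y = 17
`y = y - 14` → y = 3
So y = 3

Answer: 3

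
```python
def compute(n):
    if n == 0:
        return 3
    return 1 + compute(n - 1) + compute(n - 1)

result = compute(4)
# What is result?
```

compute(n) = 1 + 2·compute(n-1), compute(0)=3. Closed form: (3+1)·2^4 - 1 = 63.

Answer: 63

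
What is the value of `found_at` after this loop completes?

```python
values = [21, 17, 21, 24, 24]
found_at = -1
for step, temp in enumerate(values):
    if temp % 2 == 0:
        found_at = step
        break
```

First even number index in [21, 17, 21, 24, 24]
`found_at` takes the values: -1 → 3

Answer: 3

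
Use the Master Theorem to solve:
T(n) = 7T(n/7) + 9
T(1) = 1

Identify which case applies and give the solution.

a=7, b=7, f(n)=9. log_7(7) = 1. Since c=0 < 1, Case 1 applies: T(n) = Θ(n^log_b(a)) = O(n).

Answer: O(n) - Case 1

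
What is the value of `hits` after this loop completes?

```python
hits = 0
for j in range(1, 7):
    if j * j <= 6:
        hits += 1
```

Count numbers where j² ≤ 6
`hits` takes the values: 0 → 1 → 2

Answer: 2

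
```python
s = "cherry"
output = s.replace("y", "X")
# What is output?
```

Trace:
`s = "cherry"` → s = 'cherry'
`output = s.replace("y", "X")` → output = 'cherrX'
So output = 'cherrX'

Answer: 'cherrX'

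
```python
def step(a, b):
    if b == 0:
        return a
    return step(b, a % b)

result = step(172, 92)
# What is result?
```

step(172, 92) -> step(92, 80) -> step(80, 12) -> step(12, 8) -> step(8, 4) -> step(4, 0) -> 4

Answer: 4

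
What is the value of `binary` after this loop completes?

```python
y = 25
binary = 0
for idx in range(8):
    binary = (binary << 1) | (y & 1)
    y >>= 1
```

Reverse lowest 8 bits of 25
`binary` takes the values: 0 → 1 → 2 → 4 → 9 → 19 → 38 → 76 → 152

Answer: 152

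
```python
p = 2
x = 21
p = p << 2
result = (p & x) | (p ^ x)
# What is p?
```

Trace:
`p = 2` → p = 2
`x = 21` → x = 21
`p = p << 2` → p = 8
`result = (p & x) | (p ^ x)` → result = 29
So p = 8

Answer: 8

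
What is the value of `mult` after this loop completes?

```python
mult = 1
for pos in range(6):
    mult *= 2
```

2^6 = 64
`mult` takes the values: 1 → 2 → 4 → 8 → 16 → 32 → 64

Answer: 64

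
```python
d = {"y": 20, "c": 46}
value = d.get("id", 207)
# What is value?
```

Trace:
`d = {"y": 20, "c": 46}` → d = {'y': 20, 'c': 46}
`value = d.get("id", 207)` → value = 207
So value = 207

Answer: 207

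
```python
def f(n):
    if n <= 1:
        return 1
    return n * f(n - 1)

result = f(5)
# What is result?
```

f(5) = 5 * 4 * 3 * 2 * 1 = 120

Answer: 120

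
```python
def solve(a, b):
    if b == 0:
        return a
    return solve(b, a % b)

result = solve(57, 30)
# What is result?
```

solve(57, 30) -> solve(30, 27) -> solve(27, 3) -> solve(3, 0) -> 3

Answer: 3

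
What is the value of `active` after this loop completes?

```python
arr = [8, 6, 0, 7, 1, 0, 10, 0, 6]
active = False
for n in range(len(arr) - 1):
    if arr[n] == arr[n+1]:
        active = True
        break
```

Check consecutive duplicates in [8, 6, 0, 7, 1, 0, 10, 0, 6]
`active` takes the values: False

Answer: False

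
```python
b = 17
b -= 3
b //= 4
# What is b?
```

Trace:
`b = 17` → b = 17
`b -= 3` → b = 14
`b //= 4` → b = 3
So b = 3

Answer: 3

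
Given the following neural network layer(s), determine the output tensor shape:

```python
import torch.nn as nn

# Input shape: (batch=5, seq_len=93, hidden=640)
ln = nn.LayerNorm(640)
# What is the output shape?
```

Input: (5, 93, 640) -> Output: (5, 93, 640)

Answer: (5, 93, 640)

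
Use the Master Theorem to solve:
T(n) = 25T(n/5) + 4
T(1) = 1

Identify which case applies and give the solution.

a=25, b=5, f(n)=4. log_5(25) = 2. Since c=0 < 2, Case 1 applies: T(n) = Θ(n^log_b(a)) = O(n^2).

Answer: O(n^2) - Case 1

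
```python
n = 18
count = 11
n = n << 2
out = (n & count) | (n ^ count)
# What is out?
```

Trace:
`n = 18` → n = 18
`count = 11` → count = 11
`n = n << 2` → n = 72
`out = (n & count) | (n ^ count)` → out = 75
So out = 75

Answer: 75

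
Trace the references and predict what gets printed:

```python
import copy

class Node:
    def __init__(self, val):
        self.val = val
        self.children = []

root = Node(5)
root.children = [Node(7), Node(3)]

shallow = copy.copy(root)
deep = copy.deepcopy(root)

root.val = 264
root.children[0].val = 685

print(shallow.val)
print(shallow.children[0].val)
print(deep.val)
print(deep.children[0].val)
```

Key concept: deep copy with custom objects.
Step by step:
`root = Node(5)` → root = Node(val=5, children=[])
`root.children = [Node(7), Node(3)]` → root = Node(val=5, children=[Node(val=7, children=[]), Node(val=3, children=[])])
`shallow = copy.copy(root)` → shallow = Node(val=5, children=[Node(val=7, children=[]), Node(val=3, children=[])])
`deep = copy.deepcopy(root)` → deep = Node(val=5, children=[Node(val=7, children=[]), Node(val=3, children=[])])
`root.val = 264` → root = Node(val=264, children=[Node(val=7, children=[]), Node(val=3, children=[])])
`root.children[0].val = 685` → root = Node(val=264, children=[Node(val=685, children=[]), Node(val=3, children=[])]); shallow = Node(val=5, children=[Node(val=685, children=[]), Node(val=3, children=[])])
`print(shallow.val)` → prints 5
`print(shallow.children[0].val)` → prints 685
`print(deep.val)` → prints 5
`print(deep.children[0].val)` → prints 7

Answer:
5
685
5
7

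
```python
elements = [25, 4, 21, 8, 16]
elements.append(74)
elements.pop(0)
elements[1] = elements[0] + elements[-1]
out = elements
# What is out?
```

Trace:
`elements = [25, 4, 21, 8, 16]` → elements = [25, 4, 21, 8, 16]
`elements.append(74)` → elements = [25, 4, 21, 8, 16, 74]
`elements.pop(0)` → elements = [4, 21, 8, 16, 74]
`elements[1] = elements[0] + elements[-1]` → elements = [4, 78, 8, 16, 74]
`out = elements` → out = [4, 78, 8, 16, 74]
So out = [4, 78, 8, 16, 74]

Answer: [4, 78, 8, 16, 74]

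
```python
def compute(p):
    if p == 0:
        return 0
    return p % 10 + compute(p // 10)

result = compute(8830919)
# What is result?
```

Sum of digits of 8830919: 9 + 1 + 9 + 0 + 3 + 8 + 8 = 38

Answer: 38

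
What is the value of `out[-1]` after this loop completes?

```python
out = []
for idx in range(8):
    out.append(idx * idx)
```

Last element of squares 0 to 7
`out` takes the values: [] → [0] → [0, 1] → [0, 1, 4] → [0, 1, 4, 9] → [0, 1, 4, 9, 16] → [0, 1, 4, 9, 16, 25] → [0, 1, 4, 9, 16, 25, 36] → [0, 1, 4, 9, 16, 25, 36, 49]
So `out[-1]` = 49

Answer: 49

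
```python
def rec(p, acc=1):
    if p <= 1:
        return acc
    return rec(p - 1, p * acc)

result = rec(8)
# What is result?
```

Accumulator trace (n, acc): (8, 1) -> (7, 8) -> (6, 56) -> (5, 336) -> (4, 1680) -> (3, 6720) -> (2, 20160) -> (1, 40320) -> return 40320

Answer: 40320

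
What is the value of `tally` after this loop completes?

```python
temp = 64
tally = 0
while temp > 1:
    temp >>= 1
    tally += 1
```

Count right shifts until 1
`tally` takes the values: 0 → 1 → 2 → 3 → 4 → 5 → 6

Answer: 6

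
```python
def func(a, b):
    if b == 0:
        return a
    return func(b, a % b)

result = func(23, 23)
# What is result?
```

func(23, 23) -> func(23, 0) -> 23

Answer: 23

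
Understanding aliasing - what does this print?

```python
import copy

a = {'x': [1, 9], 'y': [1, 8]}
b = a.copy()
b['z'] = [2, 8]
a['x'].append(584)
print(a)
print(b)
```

Key concept: shallow copy of dict with mutable values.
Step by step:
`a = {'x': [1, 9], 'y': [1, 8]}` → a = {'x': [1, 9], 'y': [1, 8]}
`b = a.copy()` → b = {'x': [1, 9], 'y': [1, 8]}
`b['z'] = [2, 8]` → b = {'x': [1, 9], 'y': [1, 8], 'z': [2, 8]}
`a['x'].append(584)` → a = {'x': [1, 9, 584], 'y': [1, 8]}; b = {'x': [1, 9, 584], 'y': [1, 8], 'z': [2, 8]}
`print(a)` → prints {'x': [1, 9, 584], 'y': [1, 8]}
`print(b)` → prints {'x': [1, 9, 584], 'y': [1, 8], 'z': [2, 8]}

Answer:
{'x': [1, 9, 584], 'y': [1, 8]}
{'x': [1, 9, 584], 'y': [1, 8], 'z': [2, 8]}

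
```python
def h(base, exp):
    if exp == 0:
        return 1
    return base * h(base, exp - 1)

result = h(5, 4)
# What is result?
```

h(5, 4) = 5 * 5 * 5 * 5 = 625

Answer: 625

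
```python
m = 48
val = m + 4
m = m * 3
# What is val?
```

Trace:
`m = 48` → m = 48
`val = m + 4` → val = 52
`m = m * 3` → m = 144
So val = 52

Answer: 52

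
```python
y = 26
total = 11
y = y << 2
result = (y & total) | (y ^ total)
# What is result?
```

Trace:
`y = 26` → y = 26
`total = 11` → total = 11
`y = y << 2` → y = 104
`result = (y & total) | (y ^ total)` → result = 107
So result = 107

Answer: 107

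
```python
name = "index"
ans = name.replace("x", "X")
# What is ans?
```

Trace:
`name = "index"` → name = 'index'
`ans = name.replace("x", "X")` → ans = 'indeX'
So ans = 'indeX'

Answer: 'indeX'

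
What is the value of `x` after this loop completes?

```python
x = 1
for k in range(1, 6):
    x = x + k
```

Start at 1, add 1 through 5
`x` takes the values: 1 → 2 → 4 → 7 → 11 → 16

Answer: 16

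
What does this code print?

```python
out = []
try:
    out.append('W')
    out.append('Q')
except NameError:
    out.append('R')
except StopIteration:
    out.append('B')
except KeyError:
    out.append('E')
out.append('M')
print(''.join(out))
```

Execution trace: 'W' (try body) → 'Q' (try body, no exception) → 'M' (after the try/except). Output: WQM

Answer: WQM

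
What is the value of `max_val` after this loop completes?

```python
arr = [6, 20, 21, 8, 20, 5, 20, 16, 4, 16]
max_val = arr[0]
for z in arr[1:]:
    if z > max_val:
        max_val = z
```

Maximum of [6, 20, 21, 8, 20, 5, 20, 16, 4, 16]
`max_val` takes the values: 6 → 20 → 21

Answer: 21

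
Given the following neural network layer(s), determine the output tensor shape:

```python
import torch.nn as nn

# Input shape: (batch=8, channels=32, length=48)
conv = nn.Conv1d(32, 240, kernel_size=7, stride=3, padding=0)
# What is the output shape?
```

Input: (8, 32, 48) -> Output: (8, 240, 14)

Answer: (8, 240, 14)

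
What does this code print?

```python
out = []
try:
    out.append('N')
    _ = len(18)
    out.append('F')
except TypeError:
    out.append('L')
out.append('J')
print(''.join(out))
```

Execution trace: 'N' (try body) → 'L' (except TypeError) → 'J' (after the try/except). Output: NLJ

Answer: NLJ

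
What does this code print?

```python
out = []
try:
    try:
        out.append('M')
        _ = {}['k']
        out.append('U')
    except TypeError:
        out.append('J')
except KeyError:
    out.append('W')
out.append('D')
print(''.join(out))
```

Execution trace: 'M' (try body) → 'W' (outer except KeyError) → 'D' (after the try/except). Output: MWD

Answer: MWD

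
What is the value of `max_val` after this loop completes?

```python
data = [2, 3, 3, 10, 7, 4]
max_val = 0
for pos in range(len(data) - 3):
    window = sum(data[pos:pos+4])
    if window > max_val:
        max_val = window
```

Max sum of 4-element window in [2, 3, 3, 10, 7, 4]
`max_val` takes the values: 0 → 18 → 23 → 24

Answer: 24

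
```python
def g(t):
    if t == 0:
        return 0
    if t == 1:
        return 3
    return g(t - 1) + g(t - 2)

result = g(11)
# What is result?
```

Build up from base cases: g(0)=0, g(1)=3, g(2)=3, g(3)=6, g(4)=9, g(5)=15, g(6)=24, ..., g(11)=267

Answer: 267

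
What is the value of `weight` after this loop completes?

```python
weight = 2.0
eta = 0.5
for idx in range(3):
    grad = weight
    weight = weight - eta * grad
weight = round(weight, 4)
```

Gradient descent: w = 2.0 * (1 - 0.5)^3
`weight` takes the values: 2.0 → 1.0 → 0.5 → 0.25

Answer: 0.25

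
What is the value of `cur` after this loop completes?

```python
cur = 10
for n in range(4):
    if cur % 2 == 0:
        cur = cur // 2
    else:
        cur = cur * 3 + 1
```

Collatz-style transformation from 10
`cur` takes the values: 10 → 5 → 16 → 8 → 4

Answer: 4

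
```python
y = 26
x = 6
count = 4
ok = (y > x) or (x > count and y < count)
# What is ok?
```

Trace:
`y = 26` → y = 26
`x = 6` → x = 6
`count = 4` → count = 4
`ok = (y > x) or (x > count and y < count)` → ok = True
So ok = True

Answer: True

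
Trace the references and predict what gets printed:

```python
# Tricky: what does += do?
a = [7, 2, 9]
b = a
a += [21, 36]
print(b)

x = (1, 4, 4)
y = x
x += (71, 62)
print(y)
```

Key concept: += behavior differs for mutable vs immutable.
Step by step:
`a = [7, 2, 9]` → a = [7, 2, 9]
`b = a` → b = [7, 2, 9] (same object as a)
`a += [21, 36]` → a = [7, 2, 9, 21, 36] (same object as b); b = [7, 2, 9, 21, 36] (same object as a)
`print(b)` → prints [7, 2, 9, 21, 36]
`x = (1, 4, 4)` → x = (1, 4, 4)
`y = x` → y = (1, 4, 4)
`x += (71, 62)` → x = (1, 4, 4, 71, 62)
`print(y)` → prints (1, 4, 4)

Answer:
[7, 2, 9, 21, 36]
(1, 4, 4)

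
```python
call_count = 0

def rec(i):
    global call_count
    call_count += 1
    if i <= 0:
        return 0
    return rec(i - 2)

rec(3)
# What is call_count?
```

Linear recursion stepping by 2: 3 calls from i=3 down to ≤0.

Answer: 3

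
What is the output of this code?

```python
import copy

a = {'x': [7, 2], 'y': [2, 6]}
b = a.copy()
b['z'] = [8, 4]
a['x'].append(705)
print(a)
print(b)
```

Key concept: shallow copy of dict with mutable values.
Step by step:
`a = {'x': [7, 2], 'y': [2, 6]}` → a = {'x': [7, 2], 'y': [2, 6]}
`b = a.copy()` → b = {'x': [7, 2], 'y': [2, 6]}
`b['z'] = [8, 4]` → b = {'x': [7, 2], 'y': [2, 6], 'z': [8, 4]}
`a['x'].append(705)` → a = {'x': [7, 2, 705], 'y': [2, 6]}; b = {'x': [7, 2, 705], 'y': [2, 6], 'z': [8, 4]}
`print(a)` → prints {'x': [7, 2, 705], 'y': [2, 6]}
`print(b)` → prints {'x': [7, 2, 705], 'y': [2, 6], 'z': [8, 4]}

Answer:
{'x': [7, 2, 705], 'y': [2, 6]}
{'x': [7, 2, 705], 'y': [2, 6], 'z': [8, 4]}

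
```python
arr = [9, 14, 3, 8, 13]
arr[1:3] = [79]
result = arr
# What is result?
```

Trace:
`arr = [9, 14, 3, 8, 13]` → arr = [9, 14, 3, 8, 13]
`arr[1:3] = [79]` → arr = [9, 79, 8, 13]
`result = arr` → result = [9, 79, 8, 13]
So result = [9, 79, 8, 13]

Answer: [9, 79, 8, 13]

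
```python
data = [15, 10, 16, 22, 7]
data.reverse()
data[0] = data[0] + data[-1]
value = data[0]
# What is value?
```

Trace:
`data = [15, 10, 16, 22, 7]` → data = [15, 10, 16, 22, 7]
`data.reverse()` → data = [7, 22, 16, 10, 15]
`data[0] = data[0] + data[-1]` → data = [22, 22, 16, 10, 15]
`value = data[0]` → value = 22
So value = 22

Answer: 22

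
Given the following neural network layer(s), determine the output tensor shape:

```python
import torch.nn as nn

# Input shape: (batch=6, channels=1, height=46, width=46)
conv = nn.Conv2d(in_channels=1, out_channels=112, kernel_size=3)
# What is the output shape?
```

Input: (6, 1, 46, 46) -> Output: (6, 112, 44, 44)

Answer: (6, 112, 44, 44)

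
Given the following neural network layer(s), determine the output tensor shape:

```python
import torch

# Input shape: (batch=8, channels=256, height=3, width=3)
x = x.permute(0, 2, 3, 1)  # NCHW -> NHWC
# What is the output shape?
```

Input: (8, 256, 3, 3) -> Output: (8, 3, 3, 256)

Answer: (8, 3, 3, 256)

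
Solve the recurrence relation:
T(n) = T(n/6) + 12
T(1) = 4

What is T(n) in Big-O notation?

Each step divides n by 6 and adds 12. After log_6(n) steps we reach T(1)=4. So T(n) = 12·log_6(n) + 4 = O(log n).

Answer: O(log n)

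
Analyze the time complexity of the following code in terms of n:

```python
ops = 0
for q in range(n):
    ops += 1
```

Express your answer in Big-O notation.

Each loop level contributes: n. Multiplying the contributions gives O(n).

Answer: O(n)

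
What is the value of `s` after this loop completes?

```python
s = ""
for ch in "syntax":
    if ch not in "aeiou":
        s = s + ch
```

Remove vowels from 'syntax'
`s` takes the values: "" → "s" → "sy" → "syn" → "synt" → "syntx"

Answer: "syntx"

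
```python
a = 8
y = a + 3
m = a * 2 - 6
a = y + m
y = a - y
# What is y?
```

Trace:
`a = 8` → a = 8
`y = a + 3` → y = 11
`m = a * 2 - 6` → m = 10
`a = y + m` → a = 21
`y = a - y` → y = 10
So y = 10

Answer: 10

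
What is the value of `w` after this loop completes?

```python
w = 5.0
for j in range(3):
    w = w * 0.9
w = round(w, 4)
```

Exponential decay: 5.0 * 0.9^3
`w` takes the values: 5.0 → 4.5 → 4.05 → 3.645

Answer: 3.645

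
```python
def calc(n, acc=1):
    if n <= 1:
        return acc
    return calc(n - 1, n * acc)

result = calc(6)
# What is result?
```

Accumulator trace (n, acc): (6, 1) -> (5, 6) -> (4, 30) -> (3, 120) -> (2, 360) -> (1, 720) -> return 720

Answer: 720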